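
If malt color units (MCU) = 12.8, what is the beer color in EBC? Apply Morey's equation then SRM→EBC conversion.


SRM = 1.4922·MCU^0.6859;  EBC = SRM·1.97
SRM = 1.4922·12.8^0.6859 = 8.5756
EBC = 8.5756·1.97

16.8938 EBC


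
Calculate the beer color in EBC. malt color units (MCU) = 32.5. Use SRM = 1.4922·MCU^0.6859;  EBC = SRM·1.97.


SRM = 1.4922·32.5^0.6859 = 16.2490
EBC = 16.2490·1.97

32.0106 EBC


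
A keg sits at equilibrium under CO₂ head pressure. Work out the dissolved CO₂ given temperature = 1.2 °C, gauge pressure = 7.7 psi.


vols = (P + 14.695)·(0.01821 + 0.09011·e^(−0.04·T))
vols = (7.7 + 14.695)·(0.01821 + 0.09011·e^(−0.04·1.2))

2.3312 volumes


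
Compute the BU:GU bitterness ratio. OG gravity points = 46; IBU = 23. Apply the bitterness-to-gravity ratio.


BU:GU = IBU / OG_points
BU:GU = 23 / 46

0.5000


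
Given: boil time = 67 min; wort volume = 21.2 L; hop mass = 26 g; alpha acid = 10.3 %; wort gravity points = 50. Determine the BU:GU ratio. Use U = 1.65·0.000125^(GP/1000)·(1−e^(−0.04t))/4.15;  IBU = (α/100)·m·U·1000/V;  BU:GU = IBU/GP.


U = 1.65·0.000125^(50/1000)·(1−e^(−0.04·67))/4.15 = 0.2363
IBU = (10.3/100)·26·0.2363·1000/21.2 = 29.8476
BU:GU = 29.8476/50

0.5970


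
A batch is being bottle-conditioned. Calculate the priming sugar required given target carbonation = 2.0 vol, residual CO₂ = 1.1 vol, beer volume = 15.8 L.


sugar = (target − residual)·4.0·V
sugar = (2.0 − 1.1)·4.0·15.8

56.8800 g


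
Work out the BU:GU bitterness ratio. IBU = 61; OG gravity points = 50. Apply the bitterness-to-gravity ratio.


BU:GU = IBU / OG_points
BU:GU = 61 / 50

1.2200


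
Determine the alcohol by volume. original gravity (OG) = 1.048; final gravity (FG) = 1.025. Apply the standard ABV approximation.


ABV = (OG − FG) · 131.25
ABV = (1.048 − 1.025) · 131.25

3.0188 % ABV


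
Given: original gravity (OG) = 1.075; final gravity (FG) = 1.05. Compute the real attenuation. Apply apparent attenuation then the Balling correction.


AA = (OG−FG)/(OG−1)·100;  RA = AA·0.8192
AA = (1.075 − 1.05)/(1.075 − 1)·100 = 33.3333
RA = 33.3333·0.8192

27.3067 %


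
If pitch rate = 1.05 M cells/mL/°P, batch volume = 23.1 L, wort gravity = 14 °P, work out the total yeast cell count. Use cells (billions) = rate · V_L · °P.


cells = 1.05 · 23.1 · 14

339.5700 billion cells


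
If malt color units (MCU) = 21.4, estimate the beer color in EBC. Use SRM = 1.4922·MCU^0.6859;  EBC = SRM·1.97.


SRM = 1.4922·21.4^0.6859 = 12.1999
EBC = 12.1999·1.97

24.0339 EBC


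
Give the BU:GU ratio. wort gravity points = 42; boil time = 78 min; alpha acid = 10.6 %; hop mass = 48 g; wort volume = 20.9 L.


U = 1.65·0.000125^(GP/1000)·(1−e^(−0.04t))/4.15;  IBU = (α/100)·m·U·1000/V;  BU:GU = IBU/GP
U = 1.65·0.000125^(42/1000)·(1−e^(−0.04·78))/4.15 = 0.2606
IBU = (10.6/100)·48·0.2606·1000/20.9 = 63.4298
BU:GU = 63.4298/42

1.5102


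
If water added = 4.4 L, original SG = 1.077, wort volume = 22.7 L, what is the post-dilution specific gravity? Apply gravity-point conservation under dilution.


SG_new = 1 + (SG_old − 1)·V_old/(V_old + V_water)
pts = (1.077 − 1)·1000·22.7/(22.7 + 4.4) = 64.4982
SG_new = 1 + 64.4982/1000

1.0645


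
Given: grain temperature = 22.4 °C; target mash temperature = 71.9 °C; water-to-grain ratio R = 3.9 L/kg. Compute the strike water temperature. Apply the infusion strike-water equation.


T_strike = (0.41/R)·(T_mash − T_grain) + T_mash
T_strike = (0.41/3.9)·(71.9 − 22.4) + 71.9

77.1038 °C


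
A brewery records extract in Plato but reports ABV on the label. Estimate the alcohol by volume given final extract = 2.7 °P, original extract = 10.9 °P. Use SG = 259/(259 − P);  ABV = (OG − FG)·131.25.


OG = 259/(259 − 10.9) = 1.0439
FG = 259/(259 − 2.7) = 1.0105
ABV = (1.0439 − 1.0105)·131.25

4.3837 % ABV


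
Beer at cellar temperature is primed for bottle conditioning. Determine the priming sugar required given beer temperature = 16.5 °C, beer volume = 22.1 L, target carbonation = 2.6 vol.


residual = 14.695·(0.01821 + 0.09011·e^(−0.04·T));  sugar = (target − residual)·4.0·V
residual = 14.695·(0.01821 + 0.09011·e^(−0.04·16.5)) = 0.9520
sugar = (2.6 − 0.9520)·4.0·22.1

145.6838 g


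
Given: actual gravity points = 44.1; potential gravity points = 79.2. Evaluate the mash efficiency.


efficiency = actual / potential × 100
efficiency = 44.1 / 79.2 × 100

55.6818 %


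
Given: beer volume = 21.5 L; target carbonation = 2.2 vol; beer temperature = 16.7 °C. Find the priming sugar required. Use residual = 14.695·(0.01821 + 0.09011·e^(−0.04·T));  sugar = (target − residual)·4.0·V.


residual = 14.695·(0.01821 + 0.09011·e^(−0.04·16.7)) = 0.9465
sugar = (2.2 − 0.9465)·4.0·21.5

107.7976 g


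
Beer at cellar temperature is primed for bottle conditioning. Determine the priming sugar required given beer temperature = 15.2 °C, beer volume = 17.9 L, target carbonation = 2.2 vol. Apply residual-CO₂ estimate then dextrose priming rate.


residual = 14.695·(0.01821 + 0.09011·e^(−0.04·T));  sugar = (target − residual)·4.0·V
residual = 14.695·(0.01821 + 0.09011·e^(−0.04·15.2)) = 0.9885
sugar = (2.2 − 0.9885)·4.0·17.9

86.7417 g


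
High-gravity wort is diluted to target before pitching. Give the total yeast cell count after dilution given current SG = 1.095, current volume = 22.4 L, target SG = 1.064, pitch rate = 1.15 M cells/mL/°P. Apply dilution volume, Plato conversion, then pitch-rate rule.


V_w = V·((SG_c−1)/(SG_t−1)−1);  °P = 259 − 259/SG_t;  cells = rate·(V+V_w)·°P
V_w = 22.4·((1.095−1)/(1.064−1)−1) = 10.8500
V_final = 22.4 + 10.8500 = 33.2500
°P = 259 − 259/1.064 = 15.5789
cells = 1.15·33.2500·15.5789

595.7000 billion cells


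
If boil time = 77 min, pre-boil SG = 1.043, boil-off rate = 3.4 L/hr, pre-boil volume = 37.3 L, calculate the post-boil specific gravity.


V_post = V_pre − rate·(t/60);  SG_post = 1 + (SG_pre−1)·V_pre/V_post
V_post = 37.3 − 3.4·(77/60) = 32.9367
SG_post = 1 + (1.043 − 1)·37.3/32.9367

1.0487


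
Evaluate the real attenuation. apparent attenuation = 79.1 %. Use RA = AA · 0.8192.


RA = 79.1 · 0.8192

64.7987 %


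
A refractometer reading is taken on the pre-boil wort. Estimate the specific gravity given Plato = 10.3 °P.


SG = 259/(259 − P)
SG = 259/(259 − 10.3)

1.0414


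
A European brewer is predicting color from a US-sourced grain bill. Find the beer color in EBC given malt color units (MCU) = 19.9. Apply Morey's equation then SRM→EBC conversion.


SRM = 1.4922·MCU^0.6859;  EBC = SRM·1.97
SRM = 1.4922·19.9^0.6859 = 11.6067
EBC = 11.6067·1.97

22.8653 EBC


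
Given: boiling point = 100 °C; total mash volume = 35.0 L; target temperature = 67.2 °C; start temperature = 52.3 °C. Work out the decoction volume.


V_dec = V_total·(T_target − T_start)/(T_boil − T_start)
V_dec = 35.0·(67.2 − 52.3)/(100 − 52.3)

10.9329 L


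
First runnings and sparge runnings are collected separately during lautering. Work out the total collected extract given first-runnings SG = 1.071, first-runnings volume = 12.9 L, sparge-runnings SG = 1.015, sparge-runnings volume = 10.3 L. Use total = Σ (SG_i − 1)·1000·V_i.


first = (1.071 − 1)·1000·12.9 = 915.9000
sparge = (1.015 − 1)·1000·10.3 = 154.5000
total = 915.9000 + 154.5000

1070.4000 gravity·L


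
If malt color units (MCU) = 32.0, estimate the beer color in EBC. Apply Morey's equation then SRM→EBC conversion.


SRM = 1.4922·MCU^0.6859;  EBC = SRM·1.97
SRM = 1.4922·32.0^0.6859 = 16.0772
EBC = 16.0772·1.97

31.6720 EBC


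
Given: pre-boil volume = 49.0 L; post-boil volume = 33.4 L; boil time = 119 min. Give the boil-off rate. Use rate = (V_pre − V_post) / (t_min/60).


rate = (49.0 − 33.4) / (119/60)

7.8655 L/hr


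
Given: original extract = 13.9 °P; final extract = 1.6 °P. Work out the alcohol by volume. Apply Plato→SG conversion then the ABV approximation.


SG = 259/(259 − P);  ABV = (OG − FG)·131.25
OG = 259/(259 − 13.9) = 1.0567
FG = 259/(259 − 1.6) = 1.0062
ABV = (1.0567 − 1.0062)·131.25

6.6275 % ABV


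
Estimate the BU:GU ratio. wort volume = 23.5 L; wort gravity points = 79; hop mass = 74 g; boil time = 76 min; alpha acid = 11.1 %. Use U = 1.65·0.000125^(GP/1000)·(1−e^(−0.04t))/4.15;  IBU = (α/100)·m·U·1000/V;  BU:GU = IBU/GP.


U = 1.65·0.000125^(79/1000)·(1−e^(−0.04·76))/4.15 = 0.1861
IBU = (11.1/100)·74·0.1861·1000/23.5 = 65.0565
BU:GU = 65.0565/79

0.8235


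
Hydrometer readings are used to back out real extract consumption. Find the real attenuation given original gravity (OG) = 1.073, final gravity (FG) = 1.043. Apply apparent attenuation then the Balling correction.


AA = (OG−FG)/(OG−1)·100;  RA = AA·0.8192
AA = (1.073 − 1.043)/(1.073 − 1)·100 = 41.0959
RA = 41.0959·0.8192

33.6658 %


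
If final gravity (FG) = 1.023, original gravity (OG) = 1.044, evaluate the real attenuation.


AA = (OG−FG)/(OG−1)·100;  RA = AA·0.8192
AA = (1.044 − 1.023)/(1.044 − 1)·100 = 47.7273
RA = 47.7273·0.8192

39.0982 %


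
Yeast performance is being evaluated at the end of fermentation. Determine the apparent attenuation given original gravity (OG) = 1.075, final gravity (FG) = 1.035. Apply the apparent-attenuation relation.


AA = (OG − FG)/(OG − 1) · 100
AA = (1.075 − 1.035)/(1.075 − 1) · 100

53.3333 %


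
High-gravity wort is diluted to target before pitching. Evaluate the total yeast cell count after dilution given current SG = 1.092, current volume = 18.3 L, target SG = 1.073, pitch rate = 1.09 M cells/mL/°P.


V_w = V·((SG_c−1)/(SG_t−1)−1);  °P = 259 − 259/SG_t;  cells = rate·(V+V_w)·°P
V_w = 18.3·((1.092−1)/(1.073−1)−1) = 4.7630
V_final = 18.3 + 4.7630 = 23.0630
°P = 259 − 259/1.073 = 17.6207
cells = 1.09·23.0630·17.6207

442.9610 billion cells


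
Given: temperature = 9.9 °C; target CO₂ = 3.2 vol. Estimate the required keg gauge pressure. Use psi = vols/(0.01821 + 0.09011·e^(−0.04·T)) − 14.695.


psi = 3.2/(0.01821 + 0.09011·e^(−0.04·9.9)) − 14.695

25.8860 psi


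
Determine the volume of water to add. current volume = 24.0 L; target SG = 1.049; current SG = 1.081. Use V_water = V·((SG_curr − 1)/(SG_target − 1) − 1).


V_water = 24.0·((1.081 − 1)/(1.049 − 1) − 1)

15.6735 L


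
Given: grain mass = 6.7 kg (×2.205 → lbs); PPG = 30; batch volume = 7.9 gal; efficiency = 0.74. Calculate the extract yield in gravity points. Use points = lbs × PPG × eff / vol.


lbs = 6.7 × 2.205 = 14.7735
points = 14.7735 × 30 × 0.74 / 7.9

41.5154 points


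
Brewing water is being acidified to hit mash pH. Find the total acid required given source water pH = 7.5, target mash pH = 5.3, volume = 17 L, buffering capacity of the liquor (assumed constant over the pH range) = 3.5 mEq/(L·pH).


acid = buffering capacity · (pH_source − pH_target) · V
acid = 3.5 · (7.5 − 5.3) · 17

130.9000 mEq


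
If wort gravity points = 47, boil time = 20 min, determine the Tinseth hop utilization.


U = 1.65·0.000125^(GP/1000) · (1 − e^(−0.04·t))/4.15
bigness = 1.65·0.000125^(47/1000) = 1.0815
boil_factor = (1 − e^(−0.04·20))/4.15 = 0.1327
U = 1.0815 · 0.1327

0.1435


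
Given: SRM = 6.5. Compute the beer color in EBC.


EBC = SRM · 1.97
EBC = 6.5 · 1.97

12.8050 EBC


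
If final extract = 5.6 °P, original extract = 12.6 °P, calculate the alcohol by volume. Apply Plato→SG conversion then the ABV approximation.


SG = 259/(259 − P);  ABV = (OG − FG)·131.25
OG = 259/(259 − 12.6) = 1.0511
FG = 259/(259 − 5.6) = 1.0221
ABV = (1.0511 − 1.0221)·131.25

3.8111 % ABV


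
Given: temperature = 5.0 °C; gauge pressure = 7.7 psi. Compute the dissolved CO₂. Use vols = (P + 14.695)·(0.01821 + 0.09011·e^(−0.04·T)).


vols = (7.7 + 14.695)·(0.01821 + 0.09011·e^(−0.04·5.0))

2.0600 volumes


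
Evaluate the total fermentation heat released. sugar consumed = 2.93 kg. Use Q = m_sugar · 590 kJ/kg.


Q = 2.93 · 590

1728.7000 kJ


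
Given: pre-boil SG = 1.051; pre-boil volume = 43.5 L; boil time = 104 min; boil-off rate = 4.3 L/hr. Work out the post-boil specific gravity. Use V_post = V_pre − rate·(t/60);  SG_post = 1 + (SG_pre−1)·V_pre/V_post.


V_post = 43.5 − 4.3·(104/60) = 36.0467
SG_post = 1 + (1.051 − 1)·43.5/36.0467

1.0615


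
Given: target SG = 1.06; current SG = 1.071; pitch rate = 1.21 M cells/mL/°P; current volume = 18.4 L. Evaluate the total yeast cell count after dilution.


V_w = V·((SG_c−1)/(SG_t−1)−1);  °P = 259 − 259/SG_t;  cells = rate·(V+V_w)·°P
V_w = 18.4·((1.071−1)/(1.06−1)−1) = 3.3733
V_final = 18.4 + 3.3733 = 21.7733
°P = 259 − 259/1.06 = 14.6604
cells = 1.21·21.7733·14.6604

386.2384 billion cells


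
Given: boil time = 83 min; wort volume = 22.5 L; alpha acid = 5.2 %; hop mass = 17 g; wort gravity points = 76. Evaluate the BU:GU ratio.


U = 1.65·0.000125^(GP/1000)·(1−e^(−0.04t))/4.15;  IBU = (α/100)·m·U·1000/V;  BU:GU = IBU/GP
U = 1.65·0.000125^(76/1000)·(1−e^(−0.04·83))/4.15 = 0.1936
IBU = (5.2/100)·17·0.1936·1000/22.5 = 7.6046
BU:GU = 7.6046/76

0.1001


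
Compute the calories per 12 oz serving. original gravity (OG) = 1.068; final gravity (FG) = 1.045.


ABW = (OG−FG)·131.25·0.79/FG;  °P = 259 − 259/SG (for OG→OE and FG→AE);  RE = 0.1808·OE + 0.8192·AE;  Cal = (6.9·ABW + 4·(RE−0.1))·FG·3.55
ABW = (1.068 − 1.045)·131.25·0.79/1.045 = 2.2821
OE = 259 − 259/1.068 = 16.4906 °P
AE = 259 − 259/1.045 = 11.1531 °P
RE = 0.1808·16.4906 + 0.8192·11.1531 = 12.1181 °P
Cal = (6.9·2.2821 + 4·(12.1181−0.1))·1.045·3.55

236.7531 kcal


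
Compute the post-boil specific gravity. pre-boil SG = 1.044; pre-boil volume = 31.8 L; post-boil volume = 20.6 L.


SG_post = 1 + (SG_pre − 1)·V_pre/V_post
pts_pre = (1.044 − 1)·1000 = 44.0000
pts_post = 44.0000·31.8/20.6 = 67.9223
SG_post = 1 + 67.9223/1000

1.0679


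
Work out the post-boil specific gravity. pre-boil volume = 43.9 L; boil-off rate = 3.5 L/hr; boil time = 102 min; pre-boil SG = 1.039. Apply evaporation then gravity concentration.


V_post = V_pre − rate·(t/60);  SG_post = 1 + (SG_pre−1)·V_pre/V_post
V_post = 43.9 − 3.5·(102/60) = 37.9500
SG_post = 1 + (1.039 − 1)·43.9/37.9500

1.0451


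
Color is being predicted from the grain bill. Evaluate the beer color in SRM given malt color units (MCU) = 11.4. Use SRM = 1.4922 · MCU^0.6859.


SRM = 1.4922 · 11.4^0.6859

7.9206 SRM


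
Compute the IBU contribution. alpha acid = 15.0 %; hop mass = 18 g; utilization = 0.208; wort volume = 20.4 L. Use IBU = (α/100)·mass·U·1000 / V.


IBU = (15.0/100)·18·0.208·1000 / 20.4

27.5294 IBU


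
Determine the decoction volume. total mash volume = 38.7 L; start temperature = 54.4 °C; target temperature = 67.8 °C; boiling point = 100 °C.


V_dec = V_total·(T_target − T_start)/(T_boil − T_start)
V_dec = 38.7·(67.8 − 54.4)/(100 − 54.4)

11.3724 L


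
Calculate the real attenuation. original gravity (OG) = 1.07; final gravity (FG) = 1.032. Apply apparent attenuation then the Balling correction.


AA = (OG−FG)/(OG−1)·100;  RA = AA·0.8192
AA = (1.07 − 1.032)/(1.07 − 1)·100 = 54.2857
RA = 54.2857·0.8192

44.4709 %


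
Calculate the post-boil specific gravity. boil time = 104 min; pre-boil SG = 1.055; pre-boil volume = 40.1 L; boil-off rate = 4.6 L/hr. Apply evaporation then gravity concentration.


V_post = V_pre − rate·(t/60);  SG_post = 1 + (SG_pre−1)·V_pre/V_post
V_post = 40.1 − 4.6·(104/60) = 32.1267
SG_post = 1 + (1.055 − 1)·40.1/32.1267

1.0687


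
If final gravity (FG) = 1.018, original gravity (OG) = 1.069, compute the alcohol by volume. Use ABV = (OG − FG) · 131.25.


ABV = (1.069 − 1.018) · 131.25

6.6937 % ABV


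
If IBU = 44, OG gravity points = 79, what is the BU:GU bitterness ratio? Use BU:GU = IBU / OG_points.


BU:GU = 44 / 79

0.5570


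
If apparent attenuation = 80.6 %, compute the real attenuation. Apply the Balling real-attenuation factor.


RA = AA · 0.8192
RA = 80.6 · 0.8192

66.0275 %


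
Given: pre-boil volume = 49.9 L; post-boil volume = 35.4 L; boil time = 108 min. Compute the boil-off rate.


rate = (V_pre − V_post) / (t_min/60)
rate = (49.9 − 35.4) / (108/60)

8.0556 L/hr


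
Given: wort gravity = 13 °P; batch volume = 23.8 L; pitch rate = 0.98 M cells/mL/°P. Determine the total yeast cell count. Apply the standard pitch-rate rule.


cells (billions) = rate · V_L · °P
cells = 0.98 · 23.8 · 13

303.2120 billion cells


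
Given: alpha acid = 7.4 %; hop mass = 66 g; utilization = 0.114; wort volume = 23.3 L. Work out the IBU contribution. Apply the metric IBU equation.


IBU = (α/100)·mass·U·1000 / V
IBU = (7.4/100)·66·0.114·1000 / 23.3

23.8960 IBU


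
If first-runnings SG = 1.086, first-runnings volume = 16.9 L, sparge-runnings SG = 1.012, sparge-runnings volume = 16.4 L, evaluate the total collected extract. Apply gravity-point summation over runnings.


total = Σ (SG_i − 1)·1000·V_i
first = (1.086 − 1)·1000·16.9 = 1453.4000
sparge = (1.012 − 1)·1000·16.4 = 196.8000
total = 1453.4000 + 196.8000

1650.2000 gravity·L


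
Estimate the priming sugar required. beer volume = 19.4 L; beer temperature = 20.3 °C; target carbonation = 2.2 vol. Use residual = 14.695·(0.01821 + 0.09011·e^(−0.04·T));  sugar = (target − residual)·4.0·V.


residual = 14.695·(0.01821 + 0.09011·e^(−0.04·20.3)) = 0.8555
sugar = (2.2 − 0.8555)·4.0·19.4

104.3344 g


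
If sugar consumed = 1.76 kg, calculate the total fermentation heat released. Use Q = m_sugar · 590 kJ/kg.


Q = 1.76 · 590

1038.4000 kJ


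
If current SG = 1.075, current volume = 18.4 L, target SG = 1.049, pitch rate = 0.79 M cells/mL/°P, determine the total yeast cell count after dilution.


V_w = V·((SG_c−1)/(SG_t−1)−1);  °P = 259 − 259/SG_t;  cells = rate·(V+V_w)·°P
V_w = 18.4·((1.075−1)/(1.049−1)−1) = 9.7633
V_final = 18.4 + 9.7633 = 28.1633
°P = 259 − 259/1.049 = 12.0982
cells = 0.79·28.1633·12.0982

269.1724 billion cells


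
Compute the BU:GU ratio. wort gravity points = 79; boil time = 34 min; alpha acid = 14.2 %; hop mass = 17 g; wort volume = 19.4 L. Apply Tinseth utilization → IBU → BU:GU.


U = 1.65·0.000125^(GP/1000)·(1−e^(−0.04t))/4.15;  IBU = (α/100)·m·U·1000/V;  BU:GU = IBU/GP
U = 1.65·0.000125^(79/1000)·(1−e^(−0.04·34))/4.15 = 0.1453
IBU = (14.2/100)·17·0.1453·1000/19.4 = 18.0807
BU:GU = 18.0807/79

0.2289


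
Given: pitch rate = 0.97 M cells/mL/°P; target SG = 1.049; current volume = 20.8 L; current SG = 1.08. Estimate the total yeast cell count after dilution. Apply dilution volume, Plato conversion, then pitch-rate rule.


V_w = V·((SG_c−1)/(SG_t−1)−1);  °P = 259 − 259/SG_t;  cells = rate·(V+V_w)·°P
V_w = 20.8·((1.08−1)/(1.049−1)−1) = 13.1592
V_final = 20.8 + 13.1592 = 33.9592
°P = 259 − 259/1.049 = 12.0982
cells = 0.97·33.9592·12.0982

398.5193 billion cells


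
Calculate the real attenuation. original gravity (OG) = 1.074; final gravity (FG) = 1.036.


AA = (OG−FG)/(OG−1)·100;  RA = AA·0.8192
AA = (1.074 − 1.036)/(1.074 − 1)·100 = 51.3514
RA = 51.3514·0.8192

42.0670 %


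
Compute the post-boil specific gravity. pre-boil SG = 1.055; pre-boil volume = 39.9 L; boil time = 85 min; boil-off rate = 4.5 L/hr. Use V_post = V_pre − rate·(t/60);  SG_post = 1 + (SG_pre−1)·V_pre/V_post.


V_post = 39.9 − 4.5·(85/60) = 33.5250
SG_post = 1 + (1.055 − 1)·39.9/33.5250

1.0655


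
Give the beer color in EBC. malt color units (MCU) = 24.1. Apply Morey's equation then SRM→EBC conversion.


SRM = 1.4922·MCU^0.6859;  EBC = SRM·1.97
SRM = 1.4922·24.1^0.6859 = 13.2359
EBC = 13.2359·1.97

26.0747 EBC


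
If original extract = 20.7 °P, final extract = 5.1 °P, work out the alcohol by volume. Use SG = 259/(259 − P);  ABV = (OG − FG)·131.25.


OG = 259/(259 − 20.7) = 1.0869
FG = 259/(259 − 5.1) = 1.0201
ABV = (1.0869 − 1.0201)·131.25

8.7647 % ABV


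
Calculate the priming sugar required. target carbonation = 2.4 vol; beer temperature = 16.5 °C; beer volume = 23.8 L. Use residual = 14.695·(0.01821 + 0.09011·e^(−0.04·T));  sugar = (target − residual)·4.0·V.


residual = 14.695·(0.01821 + 0.09011·e^(−0.04·16.5)) = 0.9520
sugar = (2.4 − 0.9520)·4.0·23.8

137.8503 g


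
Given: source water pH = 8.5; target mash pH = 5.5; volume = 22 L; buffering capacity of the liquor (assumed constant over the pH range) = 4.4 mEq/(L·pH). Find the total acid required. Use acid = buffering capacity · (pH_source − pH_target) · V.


acid = 4.4 · (8.5 − 5.5) · 22

290.4000 mEq


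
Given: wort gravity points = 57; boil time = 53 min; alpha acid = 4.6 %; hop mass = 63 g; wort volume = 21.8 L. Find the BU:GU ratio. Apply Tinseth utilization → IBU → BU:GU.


U = 1.65·0.000125^(GP/1000)·(1−e^(−0.04t))/4.15;  IBU = (α/100)·m·U·1000/V;  BU:GU = IBU/GP
U = 1.65·0.000125^(57/1000)·(1−e^(−0.04·53))/4.15 = 0.2096
IBU = (4.6/100)·63·0.2096·1000/21.8 = 27.8656
BU:GU = 27.8656/57

0.4889


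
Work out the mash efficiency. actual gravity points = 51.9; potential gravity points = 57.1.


efficiency = actual / potential × 100
efficiency = 51.9 / 57.1 × 100

90.8932 %


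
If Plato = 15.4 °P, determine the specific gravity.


SG = 259/(259 − P)
SG = 259/(259 − 15.4)

1.0632


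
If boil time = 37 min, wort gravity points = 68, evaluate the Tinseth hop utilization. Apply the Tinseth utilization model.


U = 1.65·0.000125^(GP/1000) · (1 − e^(−0.04·t))/4.15
bigness = 1.65·0.000125^(68/1000) = 0.8955
boil_factor = (1 − e^(−0.04·37))/4.15 = 0.1861
U = 0.8955 · 0.1861

0.1667


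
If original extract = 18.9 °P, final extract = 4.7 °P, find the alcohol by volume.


SG = 259/(259 − P);  ABV = (OG − FG)·131.25
OG = 259/(259 − 18.9) = 1.0787
FG = 259/(259 − 4.7) = 1.0185
ABV = (1.0787 − 1.0185)·131.25

7.9059 % ABV


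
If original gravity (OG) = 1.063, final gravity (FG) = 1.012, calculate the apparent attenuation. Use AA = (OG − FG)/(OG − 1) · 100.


AA = (1.063 − 1.012)/(1.063 − 1) · 100

80.9524 %


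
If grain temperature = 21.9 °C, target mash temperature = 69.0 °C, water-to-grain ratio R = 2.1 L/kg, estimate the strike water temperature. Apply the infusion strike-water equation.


T_strike = (0.41/R)·(T_mash − T_grain) + T_mash
T_strike = (0.41/2.1)·(69.0 − 21.9) + 69.0

78.1957 °C


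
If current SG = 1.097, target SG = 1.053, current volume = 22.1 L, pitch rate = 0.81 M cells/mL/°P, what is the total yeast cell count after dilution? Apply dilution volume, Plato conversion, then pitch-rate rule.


V_w = V·((SG_c−1)/(SG_t−1)−1);  °P = 259 − 259/SG_t;  cells = rate·(V+V_w)·°P
V_w = 22.1·((1.097−1)/(1.053−1)−1) = 18.3472
V_final = 22.1 + 18.3472 = 40.4472
°P = 259 − 259/1.053 = 13.0361
cells = 0.81·40.4472·13.0361

427.0910 billion cells


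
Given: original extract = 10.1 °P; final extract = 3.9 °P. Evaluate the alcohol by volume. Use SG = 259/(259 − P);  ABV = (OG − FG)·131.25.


OG = 259/(259 − 10.1) = 1.0406
FG = 259/(259 − 3.9) = 1.0153
ABV = (1.0406 − 1.0153)·131.25

3.3194 % ABV


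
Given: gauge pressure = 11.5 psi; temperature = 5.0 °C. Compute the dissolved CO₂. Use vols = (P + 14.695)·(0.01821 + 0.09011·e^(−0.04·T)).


vols = (11.5 + 14.695)·(0.01821 + 0.09011·e^(−0.04·5.0))

2.4096 volumes


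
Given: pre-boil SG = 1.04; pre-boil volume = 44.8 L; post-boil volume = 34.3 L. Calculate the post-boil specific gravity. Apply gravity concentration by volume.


SG_post = 1 + (SG_pre − 1)·V_pre/V_post
pts_pre = (1.04 − 1)·1000 = 40.0000
pts_post = 40.0000·44.8/34.3 = 52.2449
SG_post = 1 + 52.2449/1000

1.0522


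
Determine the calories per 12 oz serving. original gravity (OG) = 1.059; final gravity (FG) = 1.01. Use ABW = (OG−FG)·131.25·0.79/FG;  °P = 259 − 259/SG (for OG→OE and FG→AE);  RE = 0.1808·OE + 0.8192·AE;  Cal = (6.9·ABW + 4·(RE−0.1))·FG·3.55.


ABW = (1.059 − 1.01)·131.25·0.79/1.01 = 5.0304
OE = 259 − 259/1.059 = 14.4297 °P
AE = 259 − 259/1.01 = 2.5644 °P
RE = 0.1808·14.4297 + 0.8192·2.5644 = 4.7096 °P
Cal = (6.9·5.0304 + 4·(4.7096−0.1))·1.01·3.55

190.5623 kcal


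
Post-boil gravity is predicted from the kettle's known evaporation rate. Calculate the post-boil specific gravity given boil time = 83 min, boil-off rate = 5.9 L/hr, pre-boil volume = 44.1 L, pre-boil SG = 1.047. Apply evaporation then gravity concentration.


V_post = V_pre − rate·(t/60);  SG_post = 1 + (SG_pre−1)·V_pre/V_post
V_post = 44.1 − 5.9·(83/60) = 35.9383
SG_post = 1 + (1.047 − 1)·44.1/35.9383

1.0577


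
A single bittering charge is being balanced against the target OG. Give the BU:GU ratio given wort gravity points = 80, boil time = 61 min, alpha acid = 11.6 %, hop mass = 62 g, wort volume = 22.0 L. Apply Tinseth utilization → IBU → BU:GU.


U = 1.65·0.000125^(GP/1000)·(1−e^(−0.04t))/4.15;  IBU = (α/100)·m·U·1000/V;  BU:GU = IBU/GP
U = 1.65·0.000125^(80/1000)·(1−e^(−0.04·61))/4.15 = 0.1768
IBU = (11.6/100)·62·0.1768·1000/22.0 = 57.8109
BU:GU = 57.8109/80

0.7226


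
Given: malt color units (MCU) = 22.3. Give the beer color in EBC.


SRM = 1.4922·MCU^0.6859;  EBC = SRM·1.97
SRM = 1.4922·22.3^0.6859 = 12.5496
EBC = 12.5496·1.97

24.7227 EBC


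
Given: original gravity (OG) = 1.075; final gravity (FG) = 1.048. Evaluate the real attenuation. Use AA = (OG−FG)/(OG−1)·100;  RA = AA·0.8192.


AA = (1.075 − 1.048)/(1.075 − 1)·100 = 36.0000
RA = 36.0000·0.8192

29.4912 %


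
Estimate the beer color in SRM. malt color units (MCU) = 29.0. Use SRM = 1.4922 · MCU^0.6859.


SRM = 1.4922 · 29.0^0.6859

15.0275 SRM


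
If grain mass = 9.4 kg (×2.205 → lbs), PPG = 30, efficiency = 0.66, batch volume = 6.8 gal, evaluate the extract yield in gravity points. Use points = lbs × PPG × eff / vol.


lbs = 9.4 × 2.205 = 20.7270
points = 20.7270 × 30 × 0.66 / 6.8

60.3521 points


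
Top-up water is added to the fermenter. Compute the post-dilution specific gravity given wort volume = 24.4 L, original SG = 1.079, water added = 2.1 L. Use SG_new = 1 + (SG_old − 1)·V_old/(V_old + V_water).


pts = (1.079 − 1)·1000·24.4/(24.4 + 2.1) = 72.7396
SG_new = 1 + 72.7396/1000

1.0727


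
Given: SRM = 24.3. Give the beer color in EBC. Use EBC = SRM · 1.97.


EBC = 24.3 · 1.97

47.8710 EBC


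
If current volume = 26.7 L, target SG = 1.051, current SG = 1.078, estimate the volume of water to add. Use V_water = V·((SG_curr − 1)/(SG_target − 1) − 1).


V_water = 26.7·((1.078 − 1)/(1.051 − 1) − 1)

14.1353 L


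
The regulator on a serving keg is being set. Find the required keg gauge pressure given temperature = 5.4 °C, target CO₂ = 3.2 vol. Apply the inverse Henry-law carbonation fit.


psi = vols/(0.01821 + 0.09011·e^(−0.04·T)) − 14.695
psi = 3.2/(0.01821 + 0.09011·e^(−0.04·5.4)) − 14.695

20.5415 psi


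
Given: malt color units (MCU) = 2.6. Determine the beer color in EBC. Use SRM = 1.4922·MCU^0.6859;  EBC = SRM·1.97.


SRM = 1.4922·2.6^0.6859 = 2.8738
EBC = 2.8738·1.97

5.6614 EBC


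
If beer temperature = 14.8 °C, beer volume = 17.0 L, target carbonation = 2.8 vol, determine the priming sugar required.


residual = 14.695·(0.01821 + 0.09011·e^(−0.04·T));  sugar = (target − residual)·4.0·V
residual = 14.695·(0.01821 + 0.09011·e^(−0.04·14.8)) = 1.0002
sugar = (2.8 − 1.0002)·4.0·17.0

122.3897 g


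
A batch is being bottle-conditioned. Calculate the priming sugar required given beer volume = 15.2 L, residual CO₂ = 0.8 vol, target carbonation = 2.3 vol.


sugar = (target − residual)·4.0·V
sugar = (2.3 − 0.8)·4.0·15.2

91.2000 g


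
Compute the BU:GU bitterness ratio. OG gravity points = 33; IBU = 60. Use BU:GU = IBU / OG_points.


BU:GU = 60 / 33

1.8182


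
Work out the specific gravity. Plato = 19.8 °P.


SG = 259/(259 − P)
SG = 259/(259 − 19.8)

1.0828


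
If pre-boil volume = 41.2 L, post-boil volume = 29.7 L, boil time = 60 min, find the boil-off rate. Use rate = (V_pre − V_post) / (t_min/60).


rate = (41.2 − 29.7) / (60/60)

11.5000 L/hr


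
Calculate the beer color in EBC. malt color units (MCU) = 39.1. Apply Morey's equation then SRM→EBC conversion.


SRM = 1.4922·MCU^0.6859;  EBC = SRM·1.97
SRM = 1.4922·39.1^0.6859 = 18.4460
EBC = 18.4460·1.97

36.3385 EBC


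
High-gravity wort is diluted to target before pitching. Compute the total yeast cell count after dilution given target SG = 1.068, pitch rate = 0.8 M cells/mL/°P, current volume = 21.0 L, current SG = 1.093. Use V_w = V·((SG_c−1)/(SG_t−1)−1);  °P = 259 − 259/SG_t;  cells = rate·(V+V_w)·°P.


V_w = 21.0·((1.093−1)/(1.068−1)−1) = 7.7206
V_final = 21.0 + 7.7206 = 28.7206
°P = 259 − 259/1.068 = 16.4906
cells = 0.8·28.7206·16.4906

378.8966 billion cells


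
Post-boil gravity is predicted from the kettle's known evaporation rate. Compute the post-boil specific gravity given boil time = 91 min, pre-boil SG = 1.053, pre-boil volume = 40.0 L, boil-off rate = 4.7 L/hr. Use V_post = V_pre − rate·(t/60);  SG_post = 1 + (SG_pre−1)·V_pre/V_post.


V_post = 40.0 − 4.7·(91/60) = 32.8717
SG_post = 1 + (1.053 − 1)·40.0/32.8717

1.0645


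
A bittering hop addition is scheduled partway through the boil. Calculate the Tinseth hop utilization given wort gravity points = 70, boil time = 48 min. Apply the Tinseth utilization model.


U = 1.65·0.000125^(GP/1000) · (1 − e^(−0.04·t))/4.15
bigness = 1.65·0.000125^(70/1000) = 0.8796
boil_factor = (1 − e^(−0.04·48))/4.15 = 0.2056
U = 0.8796 · 0.2056

0.1809


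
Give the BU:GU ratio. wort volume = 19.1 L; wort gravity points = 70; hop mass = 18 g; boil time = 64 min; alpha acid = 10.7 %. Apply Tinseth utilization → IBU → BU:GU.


U = 1.65·0.000125^(GP/1000)·(1−e^(−0.04t))/4.15;  IBU = (α/100)·m·U·1000/V;  BU:GU = IBU/GP
U = 1.65·0.000125^(70/1000)·(1−e^(−0.04·64))/4.15 = 0.1956
IBU = (10.7/100)·18·0.1956·1000/19.1 = 19.7197
BU:GU = 19.7197/70

0.2817


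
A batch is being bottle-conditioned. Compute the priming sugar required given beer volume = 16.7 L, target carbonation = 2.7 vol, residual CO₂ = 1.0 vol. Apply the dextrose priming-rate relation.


sugar = (target − residual)·4.0·V
sugar = (2.7 − 1.0)·4.0·16.7

113.5600 g


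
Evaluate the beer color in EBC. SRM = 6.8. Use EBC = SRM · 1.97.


EBC = 6.8 · 1.97

13.3960 EBC


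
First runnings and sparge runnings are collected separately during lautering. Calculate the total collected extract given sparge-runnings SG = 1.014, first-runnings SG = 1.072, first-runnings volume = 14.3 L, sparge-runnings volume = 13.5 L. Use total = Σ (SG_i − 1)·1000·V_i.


first = (1.072 − 1)·1000·14.3 = 1029.6000
sparge = (1.014 − 1)·1000·13.5 = 189.0000
total = 1029.6000 + 189.0000

1218.6000 gravity·L


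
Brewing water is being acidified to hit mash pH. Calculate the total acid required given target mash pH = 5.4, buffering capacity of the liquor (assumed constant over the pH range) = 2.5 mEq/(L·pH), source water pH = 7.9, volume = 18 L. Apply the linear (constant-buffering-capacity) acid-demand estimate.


acid = buffering capacity · (pH_source − pH_target) · V
acid = 2.5 · (7.9 − 5.4) · 18

112.5000 mEq


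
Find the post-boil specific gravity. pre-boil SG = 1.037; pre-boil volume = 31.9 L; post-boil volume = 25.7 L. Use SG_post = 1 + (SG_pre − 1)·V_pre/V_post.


pts_pre = (1.037 − 1)·1000 = 37.0000
pts_post = 37.0000·31.9/25.7 = 45.9261
SG_post = 1 + 45.9261/1000

1.0459


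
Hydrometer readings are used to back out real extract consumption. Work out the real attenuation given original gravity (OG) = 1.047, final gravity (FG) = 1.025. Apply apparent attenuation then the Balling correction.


AA = (OG−FG)/(OG−1)·100;  RA = AA·0.8192
AA = (1.047 − 1.025)/(1.047 − 1)·100 = 46.8085
RA = 46.8085·0.8192

38.3455 %


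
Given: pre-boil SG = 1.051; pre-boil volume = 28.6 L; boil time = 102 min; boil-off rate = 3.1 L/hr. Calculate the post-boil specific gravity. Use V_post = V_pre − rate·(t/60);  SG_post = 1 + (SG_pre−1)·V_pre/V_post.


V_post = 28.6 − 3.1·(102/60) = 23.3300
SG_post = 1 + (1.051 − 1)·28.6/23.3300

1.0625


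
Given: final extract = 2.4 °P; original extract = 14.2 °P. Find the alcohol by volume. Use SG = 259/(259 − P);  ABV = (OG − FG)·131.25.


OG = 259/(259 − 14.2) = 1.0580
FG = 259/(259 − 2.4) = 1.0094
ABV = (1.0580 − 1.0094)·131.25

6.3858 % ABV


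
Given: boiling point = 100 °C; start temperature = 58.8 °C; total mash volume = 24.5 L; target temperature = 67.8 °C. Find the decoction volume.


V_dec = V_total·(T_target − T_start)/(T_boil − T_start)
V_dec = 24.5·(67.8 − 58.8)/(100 − 58.8)

5.3519 L


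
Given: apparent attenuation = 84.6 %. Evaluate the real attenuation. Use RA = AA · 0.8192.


RA = 84.6 · 0.8192

69.3043 %


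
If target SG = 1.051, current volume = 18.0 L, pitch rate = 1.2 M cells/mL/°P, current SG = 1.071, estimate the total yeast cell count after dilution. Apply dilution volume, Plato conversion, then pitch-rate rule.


V_w = V·((SG_c−1)/(SG_t−1)−1);  °P = 259 − 259/SG_t;  cells = rate·(V+V_w)·°P
V_w = 18.0·((1.071−1)/(1.051−1)−1) = 7.0588
V_final = 18.0 + 7.0588 = 25.0588
°P = 259 − 259/1.051 = 12.5680
cells = 1.2·25.0588·12.5680

377.9281 billion cells


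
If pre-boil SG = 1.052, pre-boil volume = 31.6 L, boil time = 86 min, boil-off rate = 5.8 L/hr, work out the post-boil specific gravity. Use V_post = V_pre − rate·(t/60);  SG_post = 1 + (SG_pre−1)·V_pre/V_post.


V_post = 31.6 − 5.8·(86/60) = 23.2867
SG_post = 1 + (1.052 − 1)·31.6/23.2867

1.0706


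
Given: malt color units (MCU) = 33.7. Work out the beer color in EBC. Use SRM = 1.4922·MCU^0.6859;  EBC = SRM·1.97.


SRM = 1.4922·33.7^0.6859 = 16.6582
EBC = 16.6582·1.97

32.8167 EBC


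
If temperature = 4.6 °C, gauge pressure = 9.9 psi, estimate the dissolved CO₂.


vols = (P + 14.695)·(0.01821 + 0.09011·e^(−0.04·T))
vols = (9.9 + 14.695)·(0.01821 + 0.09011·e^(−0.04·4.6))

2.2917 volumes


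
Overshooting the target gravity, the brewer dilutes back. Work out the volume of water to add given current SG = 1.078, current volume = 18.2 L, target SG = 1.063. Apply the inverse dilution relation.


V_water = V·((SG_curr − 1)/(SG_target − 1) − 1)
V_water = 18.2·((1.078 − 1)/(1.063 − 1) − 1)

4.3333 L


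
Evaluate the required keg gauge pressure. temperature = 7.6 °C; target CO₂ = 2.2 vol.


psi = vols/(0.01821 + 0.09011·e^(−0.04·T)) − 14.695
psi = 2.2/(0.01821 + 0.09011·e^(−0.04·7.6)) − 14.695

11.2794 psi


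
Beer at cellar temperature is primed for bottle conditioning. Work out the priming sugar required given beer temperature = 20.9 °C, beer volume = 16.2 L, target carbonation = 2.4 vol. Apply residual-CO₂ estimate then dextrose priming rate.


residual = 14.695·(0.01821 + 0.09011·e^(−0.04·T));  sugar = (target − residual)·4.0·V
residual = 14.695·(0.01821 + 0.09011·e^(−0.04·20.9)) = 0.8415
sugar = (2.4 − 0.8415)·4.0·16.2

100.9880 g


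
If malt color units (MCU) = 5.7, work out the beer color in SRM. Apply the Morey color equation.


SRM = 1.4922 · MCU^0.6859
SRM = 1.4922 · 5.7^0.6859

4.9236 SRM


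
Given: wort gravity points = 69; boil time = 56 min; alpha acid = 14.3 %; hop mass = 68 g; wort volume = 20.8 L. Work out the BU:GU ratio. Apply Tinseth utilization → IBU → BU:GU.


U = 1.65·0.000125^(GP/1000)·(1−e^(−0.04t))/4.15;  IBU = (α/100)·m·U·1000/V;  BU:GU = IBU/GP
U = 1.65·0.000125^(69/1000)·(1−e^(−0.04·56))/4.15 = 0.1911
IBU = (14.3/100)·68·0.1911·1000/20.8 = 89.3345
BU:GU = 89.3345/69

1.2947


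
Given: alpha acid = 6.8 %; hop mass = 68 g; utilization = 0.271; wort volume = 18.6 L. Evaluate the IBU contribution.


IBU = (α/100)·mass·U·1000 / V
IBU = (6.8/100)·68·0.271·1000 / 18.6

67.3712 IBU


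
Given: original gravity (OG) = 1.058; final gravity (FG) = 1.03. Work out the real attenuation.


AA = (OG−FG)/(OG−1)·100;  RA = AA·0.8192
AA = (1.058 − 1.03)/(1.058 − 1)·100 = 48.2759
RA = 48.2759·0.8192

39.5476 %


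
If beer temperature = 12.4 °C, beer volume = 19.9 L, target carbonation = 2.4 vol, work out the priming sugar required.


residual = 14.695·(0.01821 + 0.09011·e^(−0.04·T));  sugar = (target − residual)·4.0·V
residual = 14.695·(0.01821 + 0.09011·e^(−0.04·12.4)) = 1.0740
sugar = (2.4 − 1.0740)·4.0·19.9

105.5526 g


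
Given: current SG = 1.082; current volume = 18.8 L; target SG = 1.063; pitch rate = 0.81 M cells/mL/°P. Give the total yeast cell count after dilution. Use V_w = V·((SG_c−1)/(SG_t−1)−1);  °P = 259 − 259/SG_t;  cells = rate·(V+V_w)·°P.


V_w = 18.8·((1.082−1)/(1.063−1)−1) = 5.6698
V_final = 18.8 + 5.6698 = 24.4698
°P = 259 − 259/1.063 = 15.3500
cells = 0.81·24.4698·15.3500

304.2448 billion cells


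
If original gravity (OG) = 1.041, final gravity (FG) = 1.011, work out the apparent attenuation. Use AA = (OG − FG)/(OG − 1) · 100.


AA = (1.041 − 1.011)/(1.041 − 1) · 100

73.1707 %


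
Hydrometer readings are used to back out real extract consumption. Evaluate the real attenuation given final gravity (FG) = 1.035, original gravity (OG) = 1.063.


AA = (OG−FG)/(OG−1)·100;  RA = AA·0.8192
AA = (1.063 − 1.035)/(1.063 − 1)·100 = 44.4444
RA = 44.4444·0.8192

36.4089 %


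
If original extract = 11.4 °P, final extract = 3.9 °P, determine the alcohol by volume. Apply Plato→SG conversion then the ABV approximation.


SG = 259/(259 − P);  ABV = (OG − FG)·131.25
OG = 259/(259 − 11.4) = 1.0460
FG = 259/(259 − 3.9) = 1.0153
ABV = (1.0460 − 1.0153)·131.25

4.0364 % ABV


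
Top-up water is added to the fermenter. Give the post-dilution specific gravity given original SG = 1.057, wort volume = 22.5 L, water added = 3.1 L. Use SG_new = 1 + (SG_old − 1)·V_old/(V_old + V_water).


pts = (1.057 − 1)·1000·22.5/(22.5 + 3.1) = 50.0977
SG_new = 1 + 50.0977/1000

1.0501


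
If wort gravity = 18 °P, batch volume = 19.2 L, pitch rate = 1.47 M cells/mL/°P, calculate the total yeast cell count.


cells (billions) = rate · V_L · °P
cells = 1.47 · 19.2 · 18

508.0320 billion cells


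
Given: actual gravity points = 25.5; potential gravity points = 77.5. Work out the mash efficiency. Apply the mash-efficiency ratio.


efficiency = actual / potential × 100
efficiency = 25.5 / 77.5 × 100

32.9032 %


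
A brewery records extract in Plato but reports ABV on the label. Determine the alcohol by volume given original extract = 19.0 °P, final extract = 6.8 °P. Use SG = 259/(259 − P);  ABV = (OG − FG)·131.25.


OG = 259/(259 − 19.0) = 1.0792
FG = 259/(259 − 6.8) = 1.0270
ABV = (1.0792 − 1.0270)·131.25

6.8518 % ABV


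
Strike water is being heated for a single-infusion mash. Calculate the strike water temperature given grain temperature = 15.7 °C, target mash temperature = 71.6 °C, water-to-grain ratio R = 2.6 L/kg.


T_strike = (0.41/R)·(T_mash − T_grain) + T_mash
T_strike = (0.41/2.6)·(71.6 − 15.7) + 71.6

80.4150 °C
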